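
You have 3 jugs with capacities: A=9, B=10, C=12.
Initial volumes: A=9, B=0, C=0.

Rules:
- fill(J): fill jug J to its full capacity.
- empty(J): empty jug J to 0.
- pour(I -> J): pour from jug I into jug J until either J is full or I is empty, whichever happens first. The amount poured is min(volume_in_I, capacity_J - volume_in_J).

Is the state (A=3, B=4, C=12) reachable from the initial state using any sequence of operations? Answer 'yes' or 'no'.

BFS from (A=9, B=0, C=0):
  1. pour(A -> B) -> (A=0 B=9 C=0)
  2. fill(A) -> (A=9 B=9 C=0)
  3. pour(A -> C) -> (A=0 B=9 C=9)
  4. pour(B -> C) -> (A=0 B=6 C=12)
  5. pour(C -> A) -> (A=9 B=6 C=3)
  6. empty(A) -> (A=0 B=6 C=3)
  7. pour(C -> A) -> (A=3 B=6 C=0)
  8. pour(B -> C) -> (A=3 B=0 C=6)
  9. fill(B) -> (A=3 B=10 C=6)
  10. pour(B -> C) -> (A=3 B=4 C=12)
Target reached → yes.

Answer: yes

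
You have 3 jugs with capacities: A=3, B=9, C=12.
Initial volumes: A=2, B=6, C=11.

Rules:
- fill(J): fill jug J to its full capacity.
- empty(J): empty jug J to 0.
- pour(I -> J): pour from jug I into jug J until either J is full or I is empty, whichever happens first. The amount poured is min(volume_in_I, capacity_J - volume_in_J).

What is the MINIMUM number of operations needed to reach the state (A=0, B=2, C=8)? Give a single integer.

BFS from (A=2, B=6, C=11). One shortest path:
  1. pour(C -> B) -> (A=2 B=9 C=8)
  2. empty(B) -> (A=2 B=0 C=8)
  3. pour(A -> B) -> (A=0 B=2 C=8)
Reached target in 3 moves.

Answer: 3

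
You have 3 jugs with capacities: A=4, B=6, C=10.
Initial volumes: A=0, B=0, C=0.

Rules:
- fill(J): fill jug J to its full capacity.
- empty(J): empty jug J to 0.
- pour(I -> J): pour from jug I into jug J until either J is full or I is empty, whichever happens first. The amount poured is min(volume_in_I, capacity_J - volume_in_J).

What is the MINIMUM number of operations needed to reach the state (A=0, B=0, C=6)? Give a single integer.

BFS from (A=0, B=0, C=0). One shortest path:
  1. fill(B) -> (A=0 B=6 C=0)
  2. pour(B -> C) -> (A=0 B=0 C=6)
Reached target in 2 moves.

Answer: 2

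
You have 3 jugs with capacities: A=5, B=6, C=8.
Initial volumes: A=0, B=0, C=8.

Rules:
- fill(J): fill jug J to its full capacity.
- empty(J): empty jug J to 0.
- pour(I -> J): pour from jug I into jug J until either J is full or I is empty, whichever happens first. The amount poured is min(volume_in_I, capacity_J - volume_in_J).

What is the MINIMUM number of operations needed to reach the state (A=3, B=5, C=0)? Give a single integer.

Answer: 3

Derivation:
BFS from (A=0, B=0, C=8). One shortest path:
  1. pour(C -> A) -> (A=5 B=0 C=3)
  2. pour(A -> B) -> (A=0 B=5 C=3)
  3. pour(C -> A) -> (A=3 B=5 C=0)
Reached target in 3 moves.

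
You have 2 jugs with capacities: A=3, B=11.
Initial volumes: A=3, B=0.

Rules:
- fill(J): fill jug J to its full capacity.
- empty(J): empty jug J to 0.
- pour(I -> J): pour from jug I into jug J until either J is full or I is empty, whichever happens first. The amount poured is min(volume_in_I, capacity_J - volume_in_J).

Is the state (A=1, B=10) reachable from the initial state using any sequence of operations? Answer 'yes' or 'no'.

Answer: no

Derivation:
BFS explored all 28 reachable states.
Reachable set includes: (0,0), (0,1), (0,2), (0,3), (0,4), (0,5), (0,6), (0,7), (0,8), (0,9), (0,10), (0,11) ...
Target (A=1, B=10) not in reachable set → no.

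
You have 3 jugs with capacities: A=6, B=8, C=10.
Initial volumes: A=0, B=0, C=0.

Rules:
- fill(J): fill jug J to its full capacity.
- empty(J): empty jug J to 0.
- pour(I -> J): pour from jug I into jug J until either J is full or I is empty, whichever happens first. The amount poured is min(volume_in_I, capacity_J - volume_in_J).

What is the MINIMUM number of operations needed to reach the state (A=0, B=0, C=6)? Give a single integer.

BFS from (A=0, B=0, C=0). One shortest path:
  1. fill(A) -> (A=6 B=0 C=0)
  2. pour(A -> C) -> (A=0 B=0 C=6)
Reached target in 2 moves.

Answer: 2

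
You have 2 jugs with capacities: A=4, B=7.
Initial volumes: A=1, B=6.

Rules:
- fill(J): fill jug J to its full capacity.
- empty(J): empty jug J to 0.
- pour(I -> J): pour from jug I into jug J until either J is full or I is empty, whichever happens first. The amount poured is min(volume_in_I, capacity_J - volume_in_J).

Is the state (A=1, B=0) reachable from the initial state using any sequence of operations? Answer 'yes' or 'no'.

Answer: yes

Derivation:
BFS from (A=1, B=6):
  1. empty(B) -> (A=1 B=0)
Target reached → yes.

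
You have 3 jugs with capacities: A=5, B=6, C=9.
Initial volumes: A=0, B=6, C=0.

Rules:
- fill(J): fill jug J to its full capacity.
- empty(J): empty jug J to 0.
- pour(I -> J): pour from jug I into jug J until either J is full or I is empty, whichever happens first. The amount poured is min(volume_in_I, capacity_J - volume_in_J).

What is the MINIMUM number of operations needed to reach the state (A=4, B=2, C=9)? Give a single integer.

BFS from (A=0, B=6, C=0). One shortest path:
  1. fill(A) -> (A=5 B=6 C=0)
  2. pour(A -> C) -> (A=0 B=6 C=5)
  3. pour(B -> C) -> (A=0 B=2 C=9)
  4. pour(C -> A) -> (A=5 B=2 C=4)
  5. empty(A) -> (A=0 B=2 C=4)
  6. pour(C -> A) -> (A=4 B=2 C=0)
  7. fill(C) -> (A=4 B=2 C=9)
Reached target in 7 moves.

Answer: 7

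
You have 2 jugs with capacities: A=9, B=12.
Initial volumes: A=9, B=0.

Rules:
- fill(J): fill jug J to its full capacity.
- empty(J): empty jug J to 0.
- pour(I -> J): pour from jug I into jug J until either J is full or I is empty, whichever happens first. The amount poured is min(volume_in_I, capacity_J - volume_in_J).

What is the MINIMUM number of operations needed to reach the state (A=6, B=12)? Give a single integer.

Answer: 3

Derivation:
BFS from (A=9, B=0). One shortest path:
  1. pour(A -> B) -> (A=0 B=9)
  2. fill(A) -> (A=9 B=9)
  3. pour(A -> B) -> (A=6 B=12)
Reached target in 3 moves.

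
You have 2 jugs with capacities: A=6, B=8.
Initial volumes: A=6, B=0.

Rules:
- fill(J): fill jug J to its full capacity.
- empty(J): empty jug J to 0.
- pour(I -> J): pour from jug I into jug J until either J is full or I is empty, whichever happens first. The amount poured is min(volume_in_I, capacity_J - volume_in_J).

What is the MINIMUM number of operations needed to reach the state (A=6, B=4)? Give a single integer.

Answer: 6

Derivation:
BFS from (A=6, B=0). One shortest path:
  1. pour(A -> B) -> (A=0 B=6)
  2. fill(A) -> (A=6 B=6)
  3. pour(A -> B) -> (A=4 B=8)
  4. empty(B) -> (A=4 B=0)
  5. pour(A -> B) -> (A=0 B=4)
  6. fill(A) -> (A=6 B=4)
Reached target in 6 moves.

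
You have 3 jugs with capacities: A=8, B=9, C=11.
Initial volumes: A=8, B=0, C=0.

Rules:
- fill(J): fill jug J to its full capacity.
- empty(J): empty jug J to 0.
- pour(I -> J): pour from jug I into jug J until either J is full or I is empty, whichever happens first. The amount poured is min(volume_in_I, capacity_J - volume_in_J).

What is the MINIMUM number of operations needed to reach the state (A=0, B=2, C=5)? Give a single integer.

Answer: 7

Derivation:
BFS from (A=8, B=0, C=0). One shortest path:
  1. pour(A -> C) -> (A=0 B=0 C=8)
  2. fill(A) -> (A=8 B=0 C=8)
  3. pour(A -> C) -> (A=5 B=0 C=11)
  4. pour(C -> B) -> (A=5 B=9 C=2)
  5. empty(B) -> (A=5 B=0 C=2)
  6. pour(C -> B) -> (A=5 B=2 C=0)
  7. pour(A -> C) -> (A=0 B=2 C=5)
Reached target in 7 moves.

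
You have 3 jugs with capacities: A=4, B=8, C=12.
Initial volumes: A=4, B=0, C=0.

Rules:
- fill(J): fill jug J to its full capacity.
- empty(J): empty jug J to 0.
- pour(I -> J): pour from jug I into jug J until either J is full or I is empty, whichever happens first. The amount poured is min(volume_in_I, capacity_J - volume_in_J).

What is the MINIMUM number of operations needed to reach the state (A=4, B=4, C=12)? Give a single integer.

BFS from (A=4, B=0, C=0). One shortest path:
  1. fill(C) -> (A=4 B=0 C=12)
  2. pour(A -> B) -> (A=0 B=4 C=12)
  3. fill(A) -> (A=4 B=4 C=12)
Reached target in 3 moves.

Answer: 3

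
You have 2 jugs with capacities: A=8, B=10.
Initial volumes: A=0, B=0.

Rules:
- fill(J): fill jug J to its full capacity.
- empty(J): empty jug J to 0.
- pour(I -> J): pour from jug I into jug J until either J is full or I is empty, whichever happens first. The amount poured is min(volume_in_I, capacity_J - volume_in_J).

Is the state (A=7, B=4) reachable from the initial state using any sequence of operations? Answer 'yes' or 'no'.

BFS explored all 18 reachable states.
Reachable set includes: (0,0), (0,2), (0,4), (0,6), (0,8), (0,10), (2,0), (2,10), (4,0), (4,10), (6,0), (6,10) ...
Target (A=7, B=4) not in reachable set → no.

Answer: no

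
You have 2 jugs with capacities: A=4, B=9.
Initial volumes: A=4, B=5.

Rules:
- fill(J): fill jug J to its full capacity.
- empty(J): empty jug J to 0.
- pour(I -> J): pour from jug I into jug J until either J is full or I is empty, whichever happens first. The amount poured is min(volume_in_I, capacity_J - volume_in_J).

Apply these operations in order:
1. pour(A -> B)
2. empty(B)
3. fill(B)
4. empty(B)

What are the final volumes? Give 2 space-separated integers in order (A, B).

Answer: 0 0

Derivation:
Step 1: pour(A -> B) -> (A=0 B=9)
Step 2: empty(B) -> (A=0 B=0)
Step 3: fill(B) -> (A=0 B=9)
Step 4: empty(B) -> (A=0 B=0)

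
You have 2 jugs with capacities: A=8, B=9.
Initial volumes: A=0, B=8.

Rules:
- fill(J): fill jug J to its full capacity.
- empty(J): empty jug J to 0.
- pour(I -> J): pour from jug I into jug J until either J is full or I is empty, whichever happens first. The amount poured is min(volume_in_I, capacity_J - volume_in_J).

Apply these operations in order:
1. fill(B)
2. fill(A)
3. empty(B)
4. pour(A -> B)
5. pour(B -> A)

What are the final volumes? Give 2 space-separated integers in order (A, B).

Answer: 8 0

Derivation:
Step 1: fill(B) -> (A=0 B=9)
Step 2: fill(A) -> (A=8 B=9)
Step 3: empty(B) -> (A=8 B=0)
Step 4: pour(A -> B) -> (A=0 B=8)
Step 5: pour(B -> A) -> (A=8 B=0)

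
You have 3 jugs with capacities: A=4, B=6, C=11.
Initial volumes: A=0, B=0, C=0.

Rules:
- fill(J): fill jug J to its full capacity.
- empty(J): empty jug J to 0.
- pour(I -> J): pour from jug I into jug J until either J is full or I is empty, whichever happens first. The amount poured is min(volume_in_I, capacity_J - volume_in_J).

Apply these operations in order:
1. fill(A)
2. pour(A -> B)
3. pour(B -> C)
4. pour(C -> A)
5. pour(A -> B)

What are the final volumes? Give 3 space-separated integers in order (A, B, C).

Step 1: fill(A) -> (A=4 B=0 C=0)
Step 2: pour(A -> B) -> (A=0 B=4 C=0)
Step 3: pour(B -> C) -> (A=0 B=0 C=4)
Step 4: pour(C -> A) -> (A=4 B=0 C=0)
Step 5: pour(A -> B) -> (A=0 B=4 C=0)

Answer: 0 4 0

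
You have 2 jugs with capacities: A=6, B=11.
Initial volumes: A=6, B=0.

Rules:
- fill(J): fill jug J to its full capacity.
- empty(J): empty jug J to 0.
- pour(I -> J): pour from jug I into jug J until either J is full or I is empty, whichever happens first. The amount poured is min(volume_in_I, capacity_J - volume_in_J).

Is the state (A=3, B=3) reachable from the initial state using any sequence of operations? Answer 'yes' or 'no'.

Answer: no

Derivation:
BFS explored all 34 reachable states.
Reachable set includes: (0,0), (0,1), (0,2), (0,3), (0,4), (0,5), (0,6), (0,7), (0,8), (0,9), (0,10), (0,11) ...
Target (A=3, B=3) not in reachable set → no.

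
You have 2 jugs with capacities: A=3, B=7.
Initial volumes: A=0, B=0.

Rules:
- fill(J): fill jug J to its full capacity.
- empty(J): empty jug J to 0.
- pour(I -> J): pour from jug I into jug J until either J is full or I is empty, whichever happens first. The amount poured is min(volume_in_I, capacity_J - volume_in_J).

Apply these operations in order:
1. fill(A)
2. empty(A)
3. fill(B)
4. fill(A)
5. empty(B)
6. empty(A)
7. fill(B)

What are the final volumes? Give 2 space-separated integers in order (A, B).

Step 1: fill(A) -> (A=3 B=0)
Step 2: empty(A) -> (A=0 B=0)
Step 3: fill(B) -> (A=0 B=7)
Step 4: fill(A) -> (A=3 B=7)
Step 5: empty(B) -> (A=3 B=0)
Step 6: empty(A) -> (A=0 B=0)
Step 7: fill(B) -> (A=0 B=7)

Answer: 0 7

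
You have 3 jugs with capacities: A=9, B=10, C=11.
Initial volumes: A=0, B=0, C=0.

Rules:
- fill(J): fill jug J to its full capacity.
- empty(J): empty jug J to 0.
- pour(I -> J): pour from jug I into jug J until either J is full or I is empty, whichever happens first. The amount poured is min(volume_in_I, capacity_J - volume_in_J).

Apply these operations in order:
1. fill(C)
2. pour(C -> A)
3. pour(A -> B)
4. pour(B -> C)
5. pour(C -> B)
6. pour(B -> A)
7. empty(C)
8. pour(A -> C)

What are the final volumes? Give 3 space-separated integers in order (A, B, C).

Step 1: fill(C) -> (A=0 B=0 C=11)
Step 2: pour(C -> A) -> (A=9 B=0 C=2)
Step 3: pour(A -> B) -> (A=0 B=9 C=2)
Step 4: pour(B -> C) -> (A=0 B=0 C=11)
Step 5: pour(C -> B) -> (A=0 B=10 C=1)
Step 6: pour(B -> A) -> (A=9 B=1 C=1)
Step 7: empty(C) -> (A=9 B=1 C=0)
Step 8: pour(A -> C) -> (A=0 B=1 C=9)

Answer: 0 1 9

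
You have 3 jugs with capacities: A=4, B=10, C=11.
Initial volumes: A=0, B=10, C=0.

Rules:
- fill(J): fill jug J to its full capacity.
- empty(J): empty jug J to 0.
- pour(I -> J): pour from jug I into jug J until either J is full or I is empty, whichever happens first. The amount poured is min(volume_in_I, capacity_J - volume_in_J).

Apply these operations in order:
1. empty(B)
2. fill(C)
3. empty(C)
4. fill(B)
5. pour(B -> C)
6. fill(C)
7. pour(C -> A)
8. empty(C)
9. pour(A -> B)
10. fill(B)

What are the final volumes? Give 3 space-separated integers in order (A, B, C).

Answer: 0 10 0

Derivation:
Step 1: empty(B) -> (A=0 B=0 C=0)
Step 2: fill(C) -> (A=0 B=0 C=11)
Step 3: empty(C) -> (A=0 B=0 C=0)
Step 4: fill(B) -> (A=0 B=10 C=0)
Step 5: pour(B -> C) -> (A=0 B=0 C=10)
Step 6: fill(C) -> (A=0 B=0 C=11)
Step 7: pour(C -> A) -> (A=4 B=0 C=7)
Step 8: empty(C) -> (A=4 B=0 C=0)
Step 9: pour(A -> B) -> (A=0 B=4 C=0)
Step 10: fill(B) -> (A=0 B=10 C=0)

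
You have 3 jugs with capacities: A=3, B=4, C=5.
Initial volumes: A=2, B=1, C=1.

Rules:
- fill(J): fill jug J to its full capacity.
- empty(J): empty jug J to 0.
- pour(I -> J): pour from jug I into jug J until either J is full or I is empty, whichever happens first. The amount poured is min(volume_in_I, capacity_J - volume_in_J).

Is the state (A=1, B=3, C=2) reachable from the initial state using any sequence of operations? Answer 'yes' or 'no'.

Answer: no

Derivation:
BFS explored all 97 reachable states.
Reachable set includes: (0,0,0), (0,0,1), (0,0,2), (0,0,3), (0,0,4), (0,0,5), (0,1,0), (0,1,1), (0,1,2), (0,1,3), (0,1,4), (0,1,5) ...
Target (A=1, B=3, C=2) not in reachable set → no.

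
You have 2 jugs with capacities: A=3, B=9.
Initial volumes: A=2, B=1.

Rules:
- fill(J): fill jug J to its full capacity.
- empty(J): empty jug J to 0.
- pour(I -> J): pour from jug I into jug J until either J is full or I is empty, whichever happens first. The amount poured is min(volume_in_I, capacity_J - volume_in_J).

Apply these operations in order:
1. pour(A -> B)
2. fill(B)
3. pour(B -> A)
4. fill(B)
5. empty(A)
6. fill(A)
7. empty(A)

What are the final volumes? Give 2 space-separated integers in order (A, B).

Answer: 0 9

Derivation:
Step 1: pour(A -> B) -> (A=0 B=3)
Step 2: fill(B) -> (A=0 B=9)
Step 3: pour(B -> A) -> (A=3 B=6)
Step 4: fill(B) -> (A=3 B=9)
Step 5: empty(A) -> (A=0 B=9)
Step 6: fill(A) -> (A=3 B=9)
Step 7: empty(A) -> (A=0 B=9)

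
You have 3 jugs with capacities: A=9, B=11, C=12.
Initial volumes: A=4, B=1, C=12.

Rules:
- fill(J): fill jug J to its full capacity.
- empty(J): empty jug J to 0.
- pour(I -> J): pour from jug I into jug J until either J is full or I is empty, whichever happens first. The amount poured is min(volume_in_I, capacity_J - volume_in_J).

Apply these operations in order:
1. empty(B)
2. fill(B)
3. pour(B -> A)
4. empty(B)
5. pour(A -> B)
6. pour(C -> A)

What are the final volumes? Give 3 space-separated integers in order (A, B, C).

Step 1: empty(B) -> (A=4 B=0 C=12)
Step 2: fill(B) -> (A=4 B=11 C=12)
Step 3: pour(B -> A) -> (A=9 B=6 C=12)
Step 4: empty(B) -> (A=9 B=0 C=12)
Step 5: pour(A -> B) -> (A=0 B=9 C=12)
Step 6: pour(C -> A) -> (A=9 B=9 C=3)

Answer: 9 9 3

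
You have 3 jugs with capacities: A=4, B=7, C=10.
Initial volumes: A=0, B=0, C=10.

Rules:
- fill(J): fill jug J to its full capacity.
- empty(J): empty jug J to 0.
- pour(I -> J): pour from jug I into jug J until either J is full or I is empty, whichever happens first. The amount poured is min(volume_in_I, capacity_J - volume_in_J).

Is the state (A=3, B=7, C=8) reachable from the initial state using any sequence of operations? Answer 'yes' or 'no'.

Answer: yes

Derivation:
BFS from (A=0, B=0, C=10):
  1. pour(C -> A) -> (A=4 B=0 C=6)
  2. pour(C -> B) -> (A=4 B=6 C=0)
  3. pour(A -> C) -> (A=0 B=6 C=4)
  4. fill(A) -> (A=4 B=6 C=4)
  5. pour(A -> C) -> (A=0 B=6 C=8)
  6. fill(A) -> (A=4 B=6 C=8)
  7. pour(A -> B) -> (A=3 B=7 C=8)
Target reached → yes.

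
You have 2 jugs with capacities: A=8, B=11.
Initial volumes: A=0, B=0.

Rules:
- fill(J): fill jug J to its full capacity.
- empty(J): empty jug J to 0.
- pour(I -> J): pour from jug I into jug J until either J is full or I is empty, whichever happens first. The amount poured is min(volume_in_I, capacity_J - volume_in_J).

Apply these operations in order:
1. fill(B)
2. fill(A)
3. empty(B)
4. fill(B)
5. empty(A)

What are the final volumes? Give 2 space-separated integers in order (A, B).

Answer: 0 11

Derivation:
Step 1: fill(B) -> (A=0 B=11)
Step 2: fill(A) -> (A=8 B=11)
Step 3: empty(B) -> (A=8 B=0)
Step 4: fill(B) -> (A=8 B=11)
Step 5: empty(A) -> (A=0 B=11)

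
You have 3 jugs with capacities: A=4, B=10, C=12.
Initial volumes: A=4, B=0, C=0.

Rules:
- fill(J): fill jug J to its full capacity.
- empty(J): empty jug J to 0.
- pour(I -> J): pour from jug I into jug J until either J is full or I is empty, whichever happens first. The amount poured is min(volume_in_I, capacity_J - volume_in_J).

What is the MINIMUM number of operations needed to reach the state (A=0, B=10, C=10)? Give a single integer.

BFS from (A=4, B=0, C=0). One shortest path:
  1. empty(A) -> (A=0 B=0 C=0)
  2. fill(B) -> (A=0 B=10 C=0)
  3. pour(B -> C) -> (A=0 B=0 C=10)
  4. fill(B) -> (A=0 B=10 C=10)
Reached target in 4 moves.

Answer: 4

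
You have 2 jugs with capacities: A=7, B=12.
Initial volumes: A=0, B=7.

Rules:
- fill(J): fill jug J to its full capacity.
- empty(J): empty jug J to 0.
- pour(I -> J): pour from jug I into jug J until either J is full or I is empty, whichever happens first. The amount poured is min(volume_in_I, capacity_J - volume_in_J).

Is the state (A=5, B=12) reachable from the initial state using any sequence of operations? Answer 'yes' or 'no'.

BFS from (A=0, B=7):
  1. fill(B) -> (A=0 B=12)
  2. pour(B -> A) -> (A=7 B=5)
  3. empty(A) -> (A=0 B=5)
  4. pour(B -> A) -> (A=5 B=0)
  5. fill(B) -> (A=5 B=12)
Target reached → yes.

Answer: yes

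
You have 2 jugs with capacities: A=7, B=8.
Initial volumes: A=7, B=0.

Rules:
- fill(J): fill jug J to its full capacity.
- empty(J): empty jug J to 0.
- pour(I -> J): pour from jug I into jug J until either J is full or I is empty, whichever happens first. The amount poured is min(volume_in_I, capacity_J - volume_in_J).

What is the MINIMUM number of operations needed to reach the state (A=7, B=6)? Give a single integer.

Answer: 6

Derivation:
BFS from (A=7, B=0). One shortest path:
  1. pour(A -> B) -> (A=0 B=7)
  2. fill(A) -> (A=7 B=7)
  3. pour(A -> B) -> (A=6 B=8)
  4. empty(B) -> (A=6 B=0)
  5. pour(A -> B) -> (A=0 B=6)
  6. fill(A) -> (A=7 B=6)
Reached target in 6 moves.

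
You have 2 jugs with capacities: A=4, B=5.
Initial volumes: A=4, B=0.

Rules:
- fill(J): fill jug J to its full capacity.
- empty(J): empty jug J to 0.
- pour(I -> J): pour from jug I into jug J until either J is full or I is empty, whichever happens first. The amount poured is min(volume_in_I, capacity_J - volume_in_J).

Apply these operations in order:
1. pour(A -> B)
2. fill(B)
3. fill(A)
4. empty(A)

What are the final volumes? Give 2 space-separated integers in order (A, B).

Step 1: pour(A -> B) -> (A=0 B=4)
Step 2: fill(B) -> (A=0 B=5)
Step 3: fill(A) -> (A=4 B=5)
Step 4: empty(A) -> (A=0 B=5)

Answer: 0 5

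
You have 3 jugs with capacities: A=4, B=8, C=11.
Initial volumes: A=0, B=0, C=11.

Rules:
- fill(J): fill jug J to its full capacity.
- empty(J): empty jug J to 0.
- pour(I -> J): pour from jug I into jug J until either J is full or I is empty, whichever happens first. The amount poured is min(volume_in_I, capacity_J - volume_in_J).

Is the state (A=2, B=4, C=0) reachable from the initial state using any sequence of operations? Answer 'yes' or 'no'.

Answer: yes

Derivation:
BFS from (A=0, B=0, C=11):
  1. pour(C -> A) -> (A=4 B=0 C=7)
  2. pour(C -> B) -> (A=4 B=7 C=0)
  3. fill(C) -> (A=4 B=7 C=11)
  4. pour(C -> B) -> (A=4 B=8 C=10)
  5. empty(B) -> (A=4 B=0 C=10)
  6. pour(C -> B) -> (A=4 B=8 C=2)
  7. empty(B) -> (A=4 B=0 C=2)
  8. pour(A -> B) -> (A=0 B=4 C=2)
  9. pour(C -> A) -> (A=2 B=4 C=0)
Target reached → yes.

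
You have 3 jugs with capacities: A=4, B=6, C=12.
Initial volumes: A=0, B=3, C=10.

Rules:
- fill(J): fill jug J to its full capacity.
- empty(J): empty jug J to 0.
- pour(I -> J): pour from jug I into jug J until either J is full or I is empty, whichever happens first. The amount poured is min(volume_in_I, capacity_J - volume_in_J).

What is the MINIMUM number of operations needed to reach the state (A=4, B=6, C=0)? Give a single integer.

BFS from (A=0, B=3, C=10). One shortest path:
  1. fill(A) -> (A=4 B=3 C=10)
  2. fill(B) -> (A=4 B=6 C=10)
  3. empty(C) -> (A=4 B=6 C=0)
Reached target in 3 moves.

Answer: 3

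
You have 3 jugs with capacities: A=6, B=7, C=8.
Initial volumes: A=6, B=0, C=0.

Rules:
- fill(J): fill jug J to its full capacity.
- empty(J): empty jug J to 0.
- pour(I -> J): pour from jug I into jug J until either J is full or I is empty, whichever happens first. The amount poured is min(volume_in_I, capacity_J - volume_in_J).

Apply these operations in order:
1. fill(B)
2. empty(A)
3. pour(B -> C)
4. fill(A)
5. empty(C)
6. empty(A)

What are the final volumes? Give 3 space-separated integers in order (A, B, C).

Answer: 0 0 0

Derivation:
Step 1: fill(B) -> (A=6 B=7 C=0)
Step 2: empty(A) -> (A=0 B=7 C=0)
Step 3: pour(B -> C) -> (A=0 B=0 C=7)
Step 4: fill(A) -> (A=6 B=0 C=7)
Step 5: empty(C) -> (A=6 B=0 C=0)
Step 6: empty(A) -> (A=0 B=0 C=0)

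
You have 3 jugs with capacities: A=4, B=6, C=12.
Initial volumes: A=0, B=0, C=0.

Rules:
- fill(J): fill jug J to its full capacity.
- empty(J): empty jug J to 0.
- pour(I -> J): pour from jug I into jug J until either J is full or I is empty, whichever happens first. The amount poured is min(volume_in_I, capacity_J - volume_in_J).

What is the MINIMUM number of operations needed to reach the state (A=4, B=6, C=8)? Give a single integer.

Answer: 3

Derivation:
BFS from (A=0, B=0, C=0). One shortest path:
  1. fill(B) -> (A=0 B=6 C=0)
  2. fill(C) -> (A=0 B=6 C=12)
  3. pour(C -> A) -> (A=4 B=6 C=8)
Reached target in 3 moves.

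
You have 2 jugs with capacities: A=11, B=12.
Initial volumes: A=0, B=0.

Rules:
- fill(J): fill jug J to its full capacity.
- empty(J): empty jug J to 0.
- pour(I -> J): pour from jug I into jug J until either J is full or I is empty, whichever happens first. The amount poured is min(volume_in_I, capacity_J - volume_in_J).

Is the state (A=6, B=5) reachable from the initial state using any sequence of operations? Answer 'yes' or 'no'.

Answer: no

Derivation:
BFS explored all 46 reachable states.
Reachable set includes: (0,0), (0,1), (0,2), (0,3), (0,4), (0,5), (0,6), (0,7), (0,8), (0,9), (0,10), (0,11) ...
Target (A=6, B=5) not in reachable set → no.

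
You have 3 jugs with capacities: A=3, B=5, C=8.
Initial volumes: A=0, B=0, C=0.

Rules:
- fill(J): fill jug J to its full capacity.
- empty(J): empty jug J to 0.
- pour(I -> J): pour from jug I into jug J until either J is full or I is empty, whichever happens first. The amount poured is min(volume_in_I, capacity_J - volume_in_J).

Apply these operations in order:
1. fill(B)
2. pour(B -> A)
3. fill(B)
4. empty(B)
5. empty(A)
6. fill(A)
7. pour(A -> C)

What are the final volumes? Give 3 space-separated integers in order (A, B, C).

Step 1: fill(B) -> (A=0 B=5 C=0)
Step 2: pour(B -> A) -> (A=3 B=2 C=0)
Step 3: fill(B) -> (A=3 B=5 C=0)
Step 4: empty(B) -> (A=3 B=0 C=0)
Step 5: empty(A) -> (A=0 B=0 C=0)
Step 6: fill(A) -> (A=3 B=0 C=0)
Step 7: pour(A -> C) -> (A=0 B=0 C=3)

Answer: 0 0 3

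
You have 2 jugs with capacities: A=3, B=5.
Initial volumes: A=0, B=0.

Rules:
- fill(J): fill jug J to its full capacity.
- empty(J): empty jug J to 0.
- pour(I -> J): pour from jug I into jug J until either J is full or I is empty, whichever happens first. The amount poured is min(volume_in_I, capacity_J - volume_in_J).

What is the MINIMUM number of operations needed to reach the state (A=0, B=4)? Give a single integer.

Answer: 7

Derivation:
BFS from (A=0, B=0). One shortest path:
  1. fill(B) -> (A=0 B=5)
  2. pour(B -> A) -> (A=3 B=2)
  3. empty(A) -> (A=0 B=2)
  4. pour(B -> A) -> (A=2 B=0)
  5. fill(B) -> (A=2 B=5)
  6. pour(B -> A) -> (A=3 B=4)
  7. empty(A) -> (A=0 B=4)
Reached target in 7 moves.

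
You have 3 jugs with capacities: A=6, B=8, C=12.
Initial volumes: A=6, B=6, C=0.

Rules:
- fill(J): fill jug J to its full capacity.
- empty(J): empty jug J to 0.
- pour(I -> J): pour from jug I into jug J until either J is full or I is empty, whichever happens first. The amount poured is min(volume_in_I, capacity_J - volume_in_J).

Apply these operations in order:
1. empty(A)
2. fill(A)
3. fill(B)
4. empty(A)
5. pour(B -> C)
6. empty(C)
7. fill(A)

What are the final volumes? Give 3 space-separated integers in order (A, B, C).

Step 1: empty(A) -> (A=0 B=6 C=0)
Step 2: fill(A) -> (A=6 B=6 C=0)
Step 3: fill(B) -> (A=6 B=8 C=0)
Step 4: empty(A) -> (A=0 B=8 C=0)
Step 5: pour(B -> C) -> (A=0 B=0 C=8)
Step 6: empty(C) -> (A=0 B=0 C=0)
Step 7: fill(A) -> (A=6 B=0 C=0)

Answer: 6 0 0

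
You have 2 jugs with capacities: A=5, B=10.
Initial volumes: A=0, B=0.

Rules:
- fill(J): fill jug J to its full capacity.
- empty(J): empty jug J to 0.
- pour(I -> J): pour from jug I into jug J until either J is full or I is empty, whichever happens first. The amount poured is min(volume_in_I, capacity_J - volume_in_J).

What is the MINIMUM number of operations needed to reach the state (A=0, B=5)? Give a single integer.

Answer: 2

Derivation:
BFS from (A=0, B=0). One shortest path:
  1. fill(A) -> (A=5 B=0)
  2. pour(A -> B) -> (A=0 B=5)
Reached target in 2 moves.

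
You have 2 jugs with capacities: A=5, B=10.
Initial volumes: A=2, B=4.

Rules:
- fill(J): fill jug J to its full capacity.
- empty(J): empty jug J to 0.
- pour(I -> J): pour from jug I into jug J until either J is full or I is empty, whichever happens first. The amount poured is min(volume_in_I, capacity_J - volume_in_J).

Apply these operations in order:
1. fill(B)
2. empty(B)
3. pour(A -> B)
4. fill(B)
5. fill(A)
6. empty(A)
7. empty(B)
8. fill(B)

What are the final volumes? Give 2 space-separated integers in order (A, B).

Answer: 0 10

Derivation:
Step 1: fill(B) -> (A=2 B=10)
Step 2: empty(B) -> (A=2 B=0)
Step 3: pour(A -> B) -> (A=0 B=2)
Step 4: fill(B) -> (A=0 B=10)
Step 5: fill(A) -> (A=5 B=10)
Step 6: empty(A) -> (A=0 B=10)
Step 7: empty(B) -> (A=0 B=0)
Step 8: fill(B) -> (A=0 B=10)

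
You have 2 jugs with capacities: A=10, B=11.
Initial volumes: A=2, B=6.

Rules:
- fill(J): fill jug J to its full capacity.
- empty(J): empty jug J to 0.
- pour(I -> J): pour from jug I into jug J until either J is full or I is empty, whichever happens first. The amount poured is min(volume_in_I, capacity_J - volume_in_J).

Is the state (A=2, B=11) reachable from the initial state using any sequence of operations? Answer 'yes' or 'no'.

BFS from (A=2, B=6):
  1. fill(B) -> (A=2 B=11)
Target reached → yes.

Answer: yes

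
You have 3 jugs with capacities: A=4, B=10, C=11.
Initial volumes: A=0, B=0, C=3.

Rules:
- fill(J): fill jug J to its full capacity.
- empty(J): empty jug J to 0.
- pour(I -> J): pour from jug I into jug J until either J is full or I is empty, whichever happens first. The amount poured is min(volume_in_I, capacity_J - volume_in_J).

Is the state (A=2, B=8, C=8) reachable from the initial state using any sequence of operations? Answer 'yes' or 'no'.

BFS explored all 390 reachable states.
Reachable set includes: (0,0,0), (0,0,1), (0,0,2), (0,0,3), (0,0,4), (0,0,5), (0,0,6), (0,0,7), (0,0,8), (0,0,9), (0,0,10), (0,0,11) ...
Target (A=2, B=8, C=8) not in reachable set → no.

Answer: no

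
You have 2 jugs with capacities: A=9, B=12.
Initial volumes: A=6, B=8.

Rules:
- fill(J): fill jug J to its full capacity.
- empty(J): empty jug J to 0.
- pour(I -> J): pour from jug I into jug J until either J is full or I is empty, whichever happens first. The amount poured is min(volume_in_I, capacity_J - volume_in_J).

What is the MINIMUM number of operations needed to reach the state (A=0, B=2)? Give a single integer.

BFS from (A=6, B=8). One shortest path:
  1. pour(A -> B) -> (A=2 B=12)
  2. empty(B) -> (A=2 B=0)
  3. pour(A -> B) -> (A=0 B=2)
Reached target in 3 moves.

Answer: 3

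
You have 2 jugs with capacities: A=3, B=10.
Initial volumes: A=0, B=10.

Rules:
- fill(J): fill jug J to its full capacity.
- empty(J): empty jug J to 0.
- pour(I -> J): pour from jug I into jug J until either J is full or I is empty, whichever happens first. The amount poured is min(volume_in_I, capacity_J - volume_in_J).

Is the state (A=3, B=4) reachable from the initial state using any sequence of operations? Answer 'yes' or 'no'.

Answer: yes

Derivation:
BFS from (A=0, B=10):
  1. pour(B -> A) -> (A=3 B=7)
  2. empty(A) -> (A=0 B=7)
  3. pour(B -> A) -> (A=3 B=4)
Target reached → yes.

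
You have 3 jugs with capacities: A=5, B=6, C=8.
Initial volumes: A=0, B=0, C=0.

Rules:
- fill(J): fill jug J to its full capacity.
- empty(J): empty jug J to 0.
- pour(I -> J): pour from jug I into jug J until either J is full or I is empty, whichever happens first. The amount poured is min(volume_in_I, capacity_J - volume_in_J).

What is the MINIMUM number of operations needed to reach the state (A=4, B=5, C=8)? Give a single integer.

BFS from (A=0, B=0, C=0). One shortest path:
  1. fill(B) -> (A=0 B=6 C=0)
  2. pour(B -> A) -> (A=5 B=1 C=0)
  3. pour(B -> C) -> (A=5 B=0 C=1)
  4. fill(B) -> (A=5 B=6 C=1)
  5. pour(B -> C) -> (A=5 B=0 C=7)
  6. pour(A -> B) -> (A=0 B=5 C=7)
  7. fill(A) -> (A=5 B=5 C=7)
  8. pour(A -> C) -> (A=4 B=5 C=8)
Reached target in 8 moves.

Answer: 8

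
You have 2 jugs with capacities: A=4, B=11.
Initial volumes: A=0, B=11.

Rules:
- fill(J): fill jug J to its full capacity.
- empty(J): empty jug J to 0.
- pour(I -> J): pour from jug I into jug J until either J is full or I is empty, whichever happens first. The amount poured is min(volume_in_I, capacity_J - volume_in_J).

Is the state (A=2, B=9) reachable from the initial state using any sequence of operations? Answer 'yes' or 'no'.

Answer: no

Derivation:
BFS explored all 30 reachable states.
Reachable set includes: (0,0), (0,1), (0,2), (0,3), (0,4), (0,5), (0,6), (0,7), (0,8), (0,9), (0,10), (0,11) ...
Target (A=2, B=9) not in reachable set → no.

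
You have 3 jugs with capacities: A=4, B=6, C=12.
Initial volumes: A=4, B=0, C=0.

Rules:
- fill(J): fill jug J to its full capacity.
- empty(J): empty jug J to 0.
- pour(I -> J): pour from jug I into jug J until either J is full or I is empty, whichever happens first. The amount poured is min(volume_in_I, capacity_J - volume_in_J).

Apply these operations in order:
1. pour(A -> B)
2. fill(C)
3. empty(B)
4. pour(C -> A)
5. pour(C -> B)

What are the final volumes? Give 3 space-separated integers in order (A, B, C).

Step 1: pour(A -> B) -> (A=0 B=4 C=0)
Step 2: fill(C) -> (A=0 B=4 C=12)
Step 3: empty(B) -> (A=0 B=0 C=12)
Step 4: pour(C -> A) -> (A=4 B=0 C=8)
Step 5: pour(C -> B) -> (A=4 B=6 C=2)

Answer: 4 6 2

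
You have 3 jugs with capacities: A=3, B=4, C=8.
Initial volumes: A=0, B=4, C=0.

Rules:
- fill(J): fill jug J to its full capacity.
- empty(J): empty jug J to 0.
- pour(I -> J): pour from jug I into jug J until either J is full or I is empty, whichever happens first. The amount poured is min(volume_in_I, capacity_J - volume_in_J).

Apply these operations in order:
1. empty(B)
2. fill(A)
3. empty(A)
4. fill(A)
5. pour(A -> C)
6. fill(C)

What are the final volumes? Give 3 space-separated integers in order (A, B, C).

Answer: 0 0 8

Derivation:
Step 1: empty(B) -> (A=0 B=0 C=0)
Step 2: fill(A) -> (A=3 B=0 C=0)
Step 3: empty(A) -> (A=0 B=0 C=0)
Step 4: fill(A) -> (A=3 B=0 C=0)
Step 5: pour(A -> C) -> (A=0 B=0 C=3)
Step 6: fill(C) -> (A=0 B=0 C=8)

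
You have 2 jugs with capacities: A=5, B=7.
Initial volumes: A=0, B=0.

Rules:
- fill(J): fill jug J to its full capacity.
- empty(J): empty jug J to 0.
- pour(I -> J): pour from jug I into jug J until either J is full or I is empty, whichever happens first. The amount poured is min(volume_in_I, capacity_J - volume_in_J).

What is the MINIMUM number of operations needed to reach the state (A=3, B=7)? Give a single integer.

Answer: 4

Derivation:
BFS from (A=0, B=0). One shortest path:
  1. fill(A) -> (A=5 B=0)
  2. pour(A -> B) -> (A=0 B=5)
  3. fill(A) -> (A=5 B=5)
  4. pour(A -> B) -> (A=3 B=7)
Reached target in 4 moves.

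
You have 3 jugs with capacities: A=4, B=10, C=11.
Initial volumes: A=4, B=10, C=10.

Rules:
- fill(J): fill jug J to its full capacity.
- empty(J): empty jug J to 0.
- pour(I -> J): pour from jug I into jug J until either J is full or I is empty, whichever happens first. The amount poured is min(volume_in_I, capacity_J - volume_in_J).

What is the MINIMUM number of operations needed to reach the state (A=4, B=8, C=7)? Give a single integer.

Answer: 6

Derivation:
BFS from (A=4, B=10, C=10). One shortest path:
  1. empty(B) -> (A=4 B=0 C=10)
  2. fill(C) -> (A=4 B=0 C=11)
  3. pour(A -> B) -> (A=0 B=4 C=11)
  4. fill(A) -> (A=4 B=4 C=11)
  5. pour(A -> B) -> (A=0 B=8 C=11)
  6. pour(C -> A) -> (A=4 B=8 C=7)
Reached target in 6 moves.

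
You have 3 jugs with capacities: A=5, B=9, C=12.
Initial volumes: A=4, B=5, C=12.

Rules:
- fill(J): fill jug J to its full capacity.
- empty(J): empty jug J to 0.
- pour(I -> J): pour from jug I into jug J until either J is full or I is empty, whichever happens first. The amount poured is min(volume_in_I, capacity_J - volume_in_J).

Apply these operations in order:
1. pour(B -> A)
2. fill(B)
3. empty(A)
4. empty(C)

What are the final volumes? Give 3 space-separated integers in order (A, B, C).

Step 1: pour(B -> A) -> (A=5 B=4 C=12)
Step 2: fill(B) -> (A=5 B=9 C=12)
Step 3: empty(A) -> (A=0 B=9 C=12)
Step 4: empty(C) -> (A=0 B=9 C=0)

Answer: 0 9 0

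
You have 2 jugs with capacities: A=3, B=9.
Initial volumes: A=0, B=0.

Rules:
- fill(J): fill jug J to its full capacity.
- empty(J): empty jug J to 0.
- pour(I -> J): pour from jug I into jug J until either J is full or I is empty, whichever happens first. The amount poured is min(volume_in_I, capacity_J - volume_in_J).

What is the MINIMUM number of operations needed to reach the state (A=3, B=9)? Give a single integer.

Answer: 2

Derivation:
BFS from (A=0, B=0). One shortest path:
  1. fill(A) -> (A=3 B=0)
  2. fill(B) -> (A=3 B=9)
Reached target in 2 moves.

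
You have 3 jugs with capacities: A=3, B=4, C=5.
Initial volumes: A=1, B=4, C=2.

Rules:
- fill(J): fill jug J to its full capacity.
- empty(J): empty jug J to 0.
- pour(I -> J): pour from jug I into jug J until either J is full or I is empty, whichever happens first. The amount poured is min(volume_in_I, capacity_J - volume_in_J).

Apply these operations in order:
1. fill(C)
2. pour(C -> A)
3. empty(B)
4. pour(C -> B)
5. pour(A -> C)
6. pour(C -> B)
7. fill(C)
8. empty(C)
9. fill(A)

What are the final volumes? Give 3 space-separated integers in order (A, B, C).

Step 1: fill(C) -> (A=1 B=4 C=5)
Step 2: pour(C -> A) -> (A=3 B=4 C=3)
Step 3: empty(B) -> (A=3 B=0 C=3)
Step 4: pour(C -> B) -> (A=3 B=3 C=0)
Step 5: pour(A -> C) -> (A=0 B=3 C=3)
Step 6: pour(C -> B) -> (A=0 B=4 C=2)
Step 7: fill(C) -> (A=0 B=4 C=5)
Step 8: empty(C) -> (A=0 B=4 C=0)
Step 9: fill(A) -> (A=3 B=4 C=0)

Answer: 3 4 0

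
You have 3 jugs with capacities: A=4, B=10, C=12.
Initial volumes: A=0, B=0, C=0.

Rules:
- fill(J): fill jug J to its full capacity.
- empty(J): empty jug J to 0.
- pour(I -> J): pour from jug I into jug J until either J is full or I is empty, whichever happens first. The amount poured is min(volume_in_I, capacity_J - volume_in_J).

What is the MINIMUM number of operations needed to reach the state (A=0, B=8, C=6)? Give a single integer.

Answer: 6

Derivation:
BFS from (A=0, B=0, C=0). One shortest path:
  1. fill(A) -> (A=4 B=0 C=0)
  2. fill(B) -> (A=4 B=10 C=0)
  3. pour(B -> C) -> (A=4 B=0 C=10)
  4. pour(A -> B) -> (A=0 B=4 C=10)
  5. pour(C -> A) -> (A=4 B=4 C=6)
  6. pour(A -> B) -> (A=0 B=8 C=6)
Reached target in 6 moves.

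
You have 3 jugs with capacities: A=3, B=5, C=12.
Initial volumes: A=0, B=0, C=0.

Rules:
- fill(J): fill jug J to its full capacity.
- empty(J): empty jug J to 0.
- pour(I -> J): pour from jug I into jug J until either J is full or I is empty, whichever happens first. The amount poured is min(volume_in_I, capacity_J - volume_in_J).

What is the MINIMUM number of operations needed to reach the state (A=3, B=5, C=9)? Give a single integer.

Answer: 3

Derivation:
BFS from (A=0, B=0, C=0). One shortest path:
  1. fill(B) -> (A=0 B=5 C=0)
  2. fill(C) -> (A=0 B=5 C=12)
  3. pour(C -> A) -> (A=3 B=5 C=9)
Reached target in 3 moves.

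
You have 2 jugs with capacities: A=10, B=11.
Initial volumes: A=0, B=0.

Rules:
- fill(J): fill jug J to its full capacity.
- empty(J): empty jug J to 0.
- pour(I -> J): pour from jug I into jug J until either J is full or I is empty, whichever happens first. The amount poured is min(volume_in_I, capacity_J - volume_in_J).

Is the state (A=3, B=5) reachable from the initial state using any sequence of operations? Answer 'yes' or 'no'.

BFS explored all 42 reachable states.
Reachable set includes: (0,0), (0,1), (0,2), (0,3), (0,4), (0,5), (0,6), (0,7), (0,8), (0,9), (0,10), (0,11) ...
Target (A=3, B=5) not in reachable set → no.

Answer: no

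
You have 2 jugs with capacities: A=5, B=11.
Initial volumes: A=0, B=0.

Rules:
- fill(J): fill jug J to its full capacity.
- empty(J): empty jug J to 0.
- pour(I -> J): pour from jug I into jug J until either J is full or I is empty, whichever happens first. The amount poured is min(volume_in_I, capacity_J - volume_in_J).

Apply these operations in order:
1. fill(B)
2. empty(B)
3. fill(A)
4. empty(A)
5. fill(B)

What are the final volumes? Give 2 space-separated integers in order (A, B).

Answer: 0 11

Derivation:
Step 1: fill(B) -> (A=0 B=11)
Step 2: empty(B) -> (A=0 B=0)
Step 3: fill(A) -> (A=5 B=0)
Step 4: empty(A) -> (A=0 B=0)
Step 5: fill(B) -> (A=0 B=11)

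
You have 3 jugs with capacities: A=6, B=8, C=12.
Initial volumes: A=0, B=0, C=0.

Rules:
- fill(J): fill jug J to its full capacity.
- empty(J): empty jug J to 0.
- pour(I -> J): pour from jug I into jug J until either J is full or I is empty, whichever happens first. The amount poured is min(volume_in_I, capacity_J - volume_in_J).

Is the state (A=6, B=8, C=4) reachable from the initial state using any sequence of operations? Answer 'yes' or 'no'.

BFS from (A=0, B=0, C=0):
  1. fill(A) -> (A=6 B=0 C=0)
  2. fill(C) -> (A=6 B=0 C=12)
  3. pour(C -> B) -> (A=6 B=8 C=4)
Target reached → yes.

Answer: yes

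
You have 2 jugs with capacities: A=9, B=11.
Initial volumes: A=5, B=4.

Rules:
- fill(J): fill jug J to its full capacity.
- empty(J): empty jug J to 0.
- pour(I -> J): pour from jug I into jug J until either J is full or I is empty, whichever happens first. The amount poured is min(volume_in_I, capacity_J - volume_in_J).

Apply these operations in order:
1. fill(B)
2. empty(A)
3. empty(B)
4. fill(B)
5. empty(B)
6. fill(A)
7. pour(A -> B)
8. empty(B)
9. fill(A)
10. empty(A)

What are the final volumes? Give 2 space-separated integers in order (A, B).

Answer: 0 0

Derivation:
Step 1: fill(B) -> (A=5 B=11)
Step 2: empty(A) -> (A=0 B=11)
Step 3: empty(B) -> (A=0 B=0)
Step 4: fill(B) -> (A=0 B=11)
Step 5: empty(B) -> (A=0 B=0)
Step 6: fill(A) -> (A=9 B=0)
Step 7: pour(A -> B) -> (A=0 B=9)
Step 8: empty(B) -> (A=0 B=0)
Step 9: fill(A) -> (A=9 B=0)
Step 10: empty(A) -> (A=0 B=0)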